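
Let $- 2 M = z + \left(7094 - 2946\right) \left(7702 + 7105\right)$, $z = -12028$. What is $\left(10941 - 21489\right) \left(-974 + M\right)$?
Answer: $323872943544$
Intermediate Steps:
$M = -30703704$ ($M = - \frac{-12028 + \left(7094 - 2946\right) \left(7702 + 7105\right)}{2} = - \frac{-12028 + 4148 \cdot 14807}{2} = - \frac{-12028 + 61419436}{2} = \left(- \frac{1}{2}\right) 61407408 = -30703704$)
$\left(10941 - 21489\right) \left(-974 + M\right) = \left(10941 - 21489\right) \left(-974 - 30703704\right) = \left(-10548\right) \left(-30704678\right) = 323872943544$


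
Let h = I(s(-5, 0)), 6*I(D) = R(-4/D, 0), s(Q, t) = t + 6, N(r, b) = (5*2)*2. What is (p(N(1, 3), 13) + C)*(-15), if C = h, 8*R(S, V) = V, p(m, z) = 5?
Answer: -75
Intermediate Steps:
N(r, b) = 20 (N(r, b) = 10*2 = 20)
s(Q, t) = 6 + t
R(S, V) = V/8
I(D) = 0 (I(D) = ((⅛)*0)/6 = (⅙)*0 = 0)
h = 0
C = 0
(p(N(1, 3), 13) + C)*(-15) = (5 + 0)*(-15) = 5*(-15) = -75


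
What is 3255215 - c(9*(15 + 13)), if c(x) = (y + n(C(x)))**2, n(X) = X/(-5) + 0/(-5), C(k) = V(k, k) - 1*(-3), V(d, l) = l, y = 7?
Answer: 3253279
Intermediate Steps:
C(k) = 3 + k (C(k) = k - 1*(-3) = k + 3 = 3 + k)
n(X) = -X/5 (n(X) = X*(-1/5) + 0*(-1/5) = -X/5 + 0 = -X/5)
c(x) = (32/5 - x/5)**2 (c(x) = (7 - (3 + x)/5)**2 = (7 + (-3/5 - x/5))**2 = (32/5 - x/5)**2)
3255215 - c(9*(15 + 13)) = 3255215 - (-32 + 9*(15 + 13))**2/25 = 3255215 - (-32 + 9*28)**2/25 = 3255215 - (-32 + 252)**2/25 = 3255215 - 220**2/25 = 3255215 - 48400/25 = 3255215 - 1*1936 = 3255215 - 1936 = 3253279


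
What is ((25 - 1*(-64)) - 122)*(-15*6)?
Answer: 2970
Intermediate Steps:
((25 - 1*(-64)) - 122)*(-15*6) = ((25 + 64) - 122)*(-90) = (89 - 122)*(-90) = -33*(-90) = 2970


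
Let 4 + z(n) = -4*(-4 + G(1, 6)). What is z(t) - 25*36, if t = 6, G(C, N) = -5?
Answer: -868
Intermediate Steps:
z(n) = 32 (z(n) = -4 - 4*(-4 - 5) = -4 - 4*(-9) = -4 + 36 = 32)
z(t) - 25*36 = 32 - 25*36 = 32 - 900 = -868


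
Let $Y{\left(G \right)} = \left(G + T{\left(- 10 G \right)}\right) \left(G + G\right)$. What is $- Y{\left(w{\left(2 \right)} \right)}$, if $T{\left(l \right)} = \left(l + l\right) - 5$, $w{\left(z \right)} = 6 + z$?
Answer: $2512$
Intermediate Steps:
$T{\left(l \right)} = -5 + 2 l$ ($T{\left(l \right)} = 2 l - 5 = -5 + 2 l$)
$Y{\left(G \right)} = 2 G \left(-5 - 19 G\right)$ ($Y{\left(G \right)} = \left(G + \left(-5 + 2 \left(- 10 G\right)\right)\right) \left(G + G\right) = \left(G - \left(5 + 20 G\right)\right) 2 G = \left(-5 - 19 G\right) 2 G = 2 G \left(-5 - 19 G\right)$)
$- Y{\left(w{\left(2 \right)} \right)} = - 2 \left(6 + 2\right) \left(-5 - 19 \left(6 + 2\right)\right) = - 2 \cdot 8 \left(-5 - 152\right) = - 2 \cdot 8 \left(-157\right) = \left(-1\right) \left(-2512\right) = 2512$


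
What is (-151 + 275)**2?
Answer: 15376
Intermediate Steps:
(-151 + 275)**2 = 124**2 = 15376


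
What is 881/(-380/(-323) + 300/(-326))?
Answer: 2441251/710 ≈ 3438.4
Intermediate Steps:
881/(-380/(-323) + 300/(-326)) = 881/(-380*(-1/323) + 300*(-1/326)) = 881/(20/17 - 150/163) = 881/(710/2771) = 881*(2771/710) = 2441251/710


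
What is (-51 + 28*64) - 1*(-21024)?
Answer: 22765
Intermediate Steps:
(-51 + 28*64) - 1*(-21024) = (-51 + 1792) + 21024 = 1741 + 21024 = 22765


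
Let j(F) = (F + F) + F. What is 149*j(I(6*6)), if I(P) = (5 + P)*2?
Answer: 36654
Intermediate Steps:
I(P) = 10 + 2*P
j(F) = 3*F (j(F) = 2*F + F = 3*F)
149*j(I(6*6)) = 149*(3*(10 + 2*(6*6))) = 149*(3*(10 + 2*36)) = 149*(3*(10 + 72)) = 149*(3*82) = 149*246 = 36654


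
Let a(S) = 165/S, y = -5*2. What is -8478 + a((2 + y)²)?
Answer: -542427/64 ≈ -8475.4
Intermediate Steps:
y = -10
-8478 + a((2 + y)²) = -8478 + 165/((2 - 10)²) = -8478 + 165/((-8)²) = -8478 + 165/64 = -542427/64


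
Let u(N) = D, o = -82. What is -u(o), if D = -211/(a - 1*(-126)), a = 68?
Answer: 211/194 ≈ 1.0876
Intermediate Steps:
D = -211/194 (D = -211/(68 - 1*(-126)) = -211/(68 + 126) = -211/194 ≈ -1.0876)
u(N) = -211/194
-u(o) = -1*(-211/194) = 211/194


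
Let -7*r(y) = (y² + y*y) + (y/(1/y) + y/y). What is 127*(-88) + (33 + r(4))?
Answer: -11150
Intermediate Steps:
r(y) = -⅐ - 3*y²/7 (r(y) = -((y² + y*y) + (y/(1/y) + y/y))/7 = -((y² + y²) + (y*y + 1))/7 = -(2*y² + (y² + 1))/7 = -(2*y² + (1 + y²))/7 = -(1 + 3*y²)/7 = -⅐ - 3*y²/7)
127*(-88) + (33 + r(4)) = 127*(-88) + (33 + (-⅐ - 3/7*4²)) = -11176 + (33 + (-⅐ - 3/7*16)) = -11176 + (33 + (-⅐ - 48/7)) = -11176 + (33 - 7) = -11176 + 26 = -11150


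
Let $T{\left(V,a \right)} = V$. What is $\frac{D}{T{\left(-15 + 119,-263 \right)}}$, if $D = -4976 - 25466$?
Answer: $- \frac{15221}{52} \approx -292.71$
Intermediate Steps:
$D = -30442$ ($D = -4976 - 25466 = -30442$)
$\frac{D}{T{\left(-15 + 119,-263 \right)}} = - \frac{30442}{-15 + 119} = - \frac{30442}{104} = \left(-30442\right) \frac{1}{104} = - \frac{15221}{52}$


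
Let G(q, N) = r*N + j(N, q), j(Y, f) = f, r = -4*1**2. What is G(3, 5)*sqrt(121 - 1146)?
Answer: -85*I*sqrt(41) ≈ -544.27*I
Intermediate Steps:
r = -4 (r = -4*1 = -4)
G(q, N) = q - 4*N (G(q, N) = -4*N + q = q - 4*N)
G(3, 5)*sqrt(121 - 1146) = (3 - 4*5)*sqrt(121 - 1146) = (3 - 20)*sqrt(-1025) = -85*I*sqrt(41)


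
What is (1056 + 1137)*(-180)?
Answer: -394740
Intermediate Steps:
(1056 + 1137)*(-180) = 2193*(-180) = -394740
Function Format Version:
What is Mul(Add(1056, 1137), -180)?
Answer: -394740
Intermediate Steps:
Mul(Add(1056, 1137), -180) = Mul(2193, -180) = -394740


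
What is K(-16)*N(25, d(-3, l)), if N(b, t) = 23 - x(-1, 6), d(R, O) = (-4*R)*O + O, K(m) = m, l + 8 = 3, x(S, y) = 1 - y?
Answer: -448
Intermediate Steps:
l = -5 (l = -8 + 3 = -5)
d(R, O) = O - 4*O*R (d(R, O) = -4*O*R + O = O - 4*O*R)
N(b, t) = 28 (N(b, t) = 23 - (1 - 1*6) = 23 - (1 - 6) = 23 - 1*(-5) = 23 + 5 = 28)
K(-16)*N(25, d(-3, l)) = -16*28 = -448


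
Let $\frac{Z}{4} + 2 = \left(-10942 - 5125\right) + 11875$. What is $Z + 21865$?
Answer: $5089$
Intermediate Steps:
$Z = -16776$ ($Z = -8 + 4 \left(\left(-10942 - 5125\right) + 11875\right) = -8 + 4 \left(-16067 + 11875\right) = -8 + 4 \left(-4192\right) = -8 - 16768 = -16776$)
$Z + 21865 = -16776 + 21865 = 5089$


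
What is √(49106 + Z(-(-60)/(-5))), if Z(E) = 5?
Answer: √49111 ≈ 221.61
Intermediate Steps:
√(49106 + Z(-(-60)/(-5))) = √(49106 + 5) = √49111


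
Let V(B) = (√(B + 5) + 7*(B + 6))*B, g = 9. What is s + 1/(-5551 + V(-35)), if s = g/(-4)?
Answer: -525209/233492 + 5*I*√30/350238 ≈ -2.2494 + 7.8193e-5*I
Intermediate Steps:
s = -9/4 (s = 9/(-4) = -¼*9 = -9/4 ≈ -2.2500)
V(B) = B*(42 + √(5 + B) + 7*B) (V(B) = (√(5 + B) + 7*(6 + B))*B = (√(5 + B) + (42 + 7*B))*B = (42 + √(5 + B) + 7*B)*B = B*(42 + √(5 + B) + 7*B))
s + 1/(-5551 + V(-35)) = -9/4 + 1/(-5551 - 35*(42 + √(5 - 35) + 7*(-35))) = -9/4 + 1/(-5551 - 35*(42 + √(-30) - 245)) = -9/4 + 1/(-5551 - 35*(42 + I*√30 - 245)) = -9/4 + 1/(-5551 - 35*(-203 + I*√30)) = -9/4 + 1/(-5551 + (7105 - 35*I*√30)) = -9/4 + 1/(1554 - 35*I*√30)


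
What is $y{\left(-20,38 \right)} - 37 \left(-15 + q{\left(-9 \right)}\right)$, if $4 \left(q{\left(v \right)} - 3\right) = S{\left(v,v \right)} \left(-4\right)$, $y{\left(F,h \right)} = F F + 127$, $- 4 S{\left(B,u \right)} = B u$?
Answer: $\frac{887}{4} \approx 221.75$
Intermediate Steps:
$S{\left(B,u \right)} = - \frac{B u}{4}$
$y{\left(F,h \right)} = 127 + F^{2}$ ($y{\left(F,h \right)} = F^{2} + 127 = 127 + F^{2}$)
$q{\left(v \right)} = 3 + \frac{v^{2}}{4}$ ($q{\left(v \right)} = 3 + \frac{- \frac{v v}{4} \left(-4\right)}{4} = 3 + \frac{- \frac{v^{2}}{4} \left(-4\right)}{4} = 3 + \frac{v^{2}}{4}$)
$y{\left(-20,38 \right)} - 37 \left(-15 + q{\left(-9 \right)}\right) = \left(127 + \left(-20\right)^{2}\right) - 37 \left(-15 + \left(3 + \frac{\left(-9\right)^{2}}{4}\right)\right) = \left(127 + 400\right) - 37 \left(-15 + \left(3 + \frac{1}{4} \cdot 81\right)\right) = 527 - 37 \left(-15 + \left(3 + \frac{81}{4}\right)\right) = 527 - 37 \left(-15 + \frac{93}{4}\right) = 527 - \frac{1221}{4} = \frac{887}{4}$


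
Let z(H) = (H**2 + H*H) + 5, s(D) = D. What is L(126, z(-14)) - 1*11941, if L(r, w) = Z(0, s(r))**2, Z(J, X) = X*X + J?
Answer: 252035435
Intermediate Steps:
Z(J, X) = J + X**2 (Z(J, X) = X**2 + J = J + X**2)
z(H) = 5 + 2*H**2 (z(H) = (H**2 + H**2) + 5 = 2*H**2 + 5 = 5 + 2*H**2)
L(r, w) = r**4 (L(r, w) = (0 + r**2)**2 = (r**2)**2 = r**4)
L(126, z(-14)) - 1*11941 = 126**4 - 1*11941 = 252047376 - 11941 = 252035435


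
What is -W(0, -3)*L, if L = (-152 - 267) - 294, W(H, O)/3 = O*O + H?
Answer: 19251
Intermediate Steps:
W(H, O) = 3*H + 3*O**2 (W(H, O) = 3*(O*O + H) = 3*(O**2 + H) = 3*(H + O**2) = 3*H + 3*O**2)
L = -713 (L = -419 - 294 = -713)
-W(0, -3)*L = -(3*0 + 3*(-3)**2)*(-713) = -(0 + 3*9)*(-713) = -(0 + 27)*(-713) = -27*(-713) = -1*(-19251) = 19251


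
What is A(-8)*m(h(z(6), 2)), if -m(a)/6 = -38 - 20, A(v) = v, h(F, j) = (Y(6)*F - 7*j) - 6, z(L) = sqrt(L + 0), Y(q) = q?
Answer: -2784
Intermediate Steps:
z(L) = sqrt(L)
h(F, j) = -6 - 7*j + 6*F (h(F, j) = (6*F - 7*j) - 6 = (-7*j + 6*F) - 6 = -6 - 7*j + 6*F)
m(a) = 348 (m(a) = -6*(-38 - 20) = -6*(-58) = 348)
A(-8)*m(h(z(6), 2)) = -8*348 = -2784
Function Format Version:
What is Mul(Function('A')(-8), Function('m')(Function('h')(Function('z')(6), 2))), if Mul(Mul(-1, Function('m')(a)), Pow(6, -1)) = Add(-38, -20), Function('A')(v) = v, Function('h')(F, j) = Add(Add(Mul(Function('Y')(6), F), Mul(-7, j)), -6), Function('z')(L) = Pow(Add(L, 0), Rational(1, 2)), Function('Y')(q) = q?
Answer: -2784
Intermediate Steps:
Function('z')(L) = Pow(L, Rational(1, 2))
Function('h')(F, j) = Add(-6, Mul(-7, j), Mul(6, F)) (Function('h')(F, j) = Add(Add(Mul(6, F), Mul(-7, j)), -6) = Add(Add(Mul(-7, j), Mul(6, F)), -6) = Add(-6, Mul(-7, j), Mul(6, F)))
Function('m')(a) = 348 (Function('m')(a) = Mul(-6, Add(-38, -20)) = Mul(-6, -58) = 348)
Mul(Function('A')(-8), Function('m')(Function('h')(Function('z')(6), 2))) = Mul(-8, 348) = -2784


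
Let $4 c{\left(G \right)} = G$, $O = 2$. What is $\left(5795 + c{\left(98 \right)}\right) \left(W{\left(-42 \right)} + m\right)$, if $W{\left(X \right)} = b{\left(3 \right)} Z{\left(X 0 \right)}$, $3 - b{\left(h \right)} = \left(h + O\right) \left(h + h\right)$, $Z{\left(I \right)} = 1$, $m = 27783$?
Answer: $161526042$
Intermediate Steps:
$c{\left(G \right)} = \frac{G}{4}$
$b{\left(h \right)} = 3 - 2 h \left(2 + h\right)$ ($b{\left(h \right)} = 3 - \left(h + 2\right) \left(h + h\right) = 3 - \left(2 + h\right) 2 h = 3 - 2 h \left(2 + h\right)$)
$W{\left(X \right)} = -27$ ($W{\left(X \right)} = \left(3 - 12 - 2 \cdot 3^{2}\right) 1 = \left(3 - 12 - 18\right) 1 = \left(-27\right) 1 = -27$)
$\left(5795 + c{\left(98 \right)}\right) \left(W{\left(-42 \right)} + m\right) = \left(5795 + \frac{1}{4} \cdot 98\right) \left(-27 + 27783\right) = \left(5795 + \frac{49}{2}\right) 27756 = \frac{11639}{2} \cdot 27756 = 161526042$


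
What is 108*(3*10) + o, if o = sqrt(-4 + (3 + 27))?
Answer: 3240 + sqrt(26) ≈ 3245.1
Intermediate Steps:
o = sqrt(26) (o = sqrt(-4 + 30) = sqrt(26) ≈ 5.0990)
108*(3*10) + o = 108*(3*10) + sqrt(26) = 108*30 + sqrt(26) = 3240 + sqrt(26)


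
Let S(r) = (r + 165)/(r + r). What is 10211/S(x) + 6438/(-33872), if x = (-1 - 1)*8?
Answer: -190839707/87016 ≈ -2193.2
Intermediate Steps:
x = -16 (x = -2*8 = -16)
S(r) = (165 + r)/(2*r) (S(r) = (165 + r)/((2*r)) = (165 + r)*(1/(2*r)) = (165 + r)/(2*r))
10211/S(x) + 6438/(-33872) = 10211/(((1/2)*(165 - 16)/(-16))) + 6438/(-33872) = 10211/(((1/2)*(-1/16)*149)) + 6438*(-1/33872) = 10211/(-149/32) - 111/584 = 10211*(-32/149) - 111/584 = -326752/149 - 111/584 = -190839707/87016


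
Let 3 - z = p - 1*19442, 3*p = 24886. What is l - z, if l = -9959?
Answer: -63326/3 ≈ -21109.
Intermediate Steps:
p = 24886/3 (p = (⅓)*24886 = 24886/3 ≈ 8295.3)
z = 33449/3 (z = 3 - (24886/3 - 1*19442) = 3 - (24886/3 - 19442) = 3 - 1*(-33440/3) = 3 + 33440/3 = 33449/3 ≈ 11150.)
l - z = -9959 - 1*33449/3 = -9959 - 33449/3 = -63326/3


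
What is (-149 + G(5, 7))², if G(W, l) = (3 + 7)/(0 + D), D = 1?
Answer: 19321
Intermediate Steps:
G(W, l) = 10 (G(W, l) = (3 + 7)/(0 + 1) = 10/1 = 10*1 = 10)
(-149 + G(5, 7))² = (-149 + 10)² = (-139)² = 19321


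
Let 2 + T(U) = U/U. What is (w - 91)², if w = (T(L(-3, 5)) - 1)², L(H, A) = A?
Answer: 7569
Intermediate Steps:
T(U) = -1 (T(U) = -2 + U/U = -2 + 1 = -1)
w = 4 (w = (-1 - 1)² = (-2)² = 4)
(w - 91)² = (4 - 91)² = (-87)² = 7569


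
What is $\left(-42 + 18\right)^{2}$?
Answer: $576$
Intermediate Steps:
$\left(-42 + 18\right)^{2} = \left(-24\right)^{2} = 576$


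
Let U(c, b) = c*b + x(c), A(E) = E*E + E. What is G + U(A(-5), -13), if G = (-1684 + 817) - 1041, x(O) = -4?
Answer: -2172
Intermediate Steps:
G = -1908 (G = -867 - 1041 = -1908)
A(E) = E + E**2 (A(E) = E**2 + E = E + E**2)
U(c, b) = -4 + b*c (U(c, b) = c*b - 4 = b*c - 4 = -4 + b*c)
G + U(A(-5), -13) = -1908 + (-4 - (-65)*(1 - 5)) = -1908 + (-4 - (-65)*(-4)) = -1908 + (-4 - 13*20) = -1908 + (-4 - 260) = -1908 - 264 = -2172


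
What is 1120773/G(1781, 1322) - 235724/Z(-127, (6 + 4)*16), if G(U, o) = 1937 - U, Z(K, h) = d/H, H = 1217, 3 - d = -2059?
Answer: -7073606487/53612 ≈ -1.3194e+5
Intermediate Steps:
d = 2062 (d = 3 - 1*(-2059) = 3 + 2059 = 2062)
Z(K, h) = 2062/1217
1120773/G(1781, 1322) - 235724/Z(-127, (6 + 4)*16) = 1120773/(1937 - 1*1781) - 235724/2062/1217 = 1120773/(1937 - 1781) - 235724*1217/2062 = 1120773/156 - 143438054/1031 = 1120773*(1/156) - 143438054/1031 = 373591/52 - 143438054/1031 = -7073606487/53612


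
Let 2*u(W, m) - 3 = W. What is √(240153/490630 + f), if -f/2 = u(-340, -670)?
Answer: √81239723821690/490630 ≈ 18.371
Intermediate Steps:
u(W, m) = 3/2 + W/2
f = 337 (f = -2*(3/2 + (½)*(-340)) = -2*(3/2 - 170) = -2*(-337/2) = 337)
√(240153/490630 + f) = √(240153/490630 + 337) = √(165582463/490630) = √81239723821690/490630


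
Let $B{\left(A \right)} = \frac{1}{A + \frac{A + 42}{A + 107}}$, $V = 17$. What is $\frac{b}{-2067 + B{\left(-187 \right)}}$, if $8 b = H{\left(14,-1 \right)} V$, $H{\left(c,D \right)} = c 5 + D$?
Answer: $- \frac{3475599}{48996296} \approx -0.070936$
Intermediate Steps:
$H{\left(c,D \right)} = D + 5 c$ ($H{\left(c,D \right)} = 5 c + D = D + 5 c$)
$b = \frac{1173}{8}$ ($b = \frac{\left(-1 + 5 \cdot 14\right) 17}{8} = \frac{\left(-1 + 70\right) 17}{8} = \frac{69 \cdot 17}{8} = \frac{1}{8} \cdot 1173 = \frac{1173}{8} \approx 146.63$)
$B{\left(A \right)} = \frac{1}{A + \frac{42 + A}{107 + A}}$
$\frac{b}{-2067 + B{\left(-187 \right)}} = \frac{1173}{8 \left(-2067 + \frac{107 - 187}{42 + \left(-187\right)^{2} + 108 \left(-187\right)}\right)} = \frac{1173}{8 \left(-2067 + \frac{1}{42 + 34969 - 20196} \left(-80\right)\right)} = \frac{1173}{8 \left(-2067 + \frac{1}{14815} \left(-80\right)\right)} = \frac{1173}{8 \left(-2067 - \frac{16}{2963}\right)} = \frac{1173}{8 \left(- \frac{6124537}{2963}\right)} = \frac{1173}{8} \left(- \frac{2963}{6124537}\right) = - \frac{3475599}{48996296}$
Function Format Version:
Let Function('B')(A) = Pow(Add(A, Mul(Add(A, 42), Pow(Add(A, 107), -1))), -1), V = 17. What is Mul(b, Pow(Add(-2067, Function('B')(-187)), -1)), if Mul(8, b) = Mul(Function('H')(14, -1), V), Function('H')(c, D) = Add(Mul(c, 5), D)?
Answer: Rational(-3475599, 48996296) ≈ -0.070936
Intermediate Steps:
Function('H')(c, D) = Add(D, Mul(5, c)) (Function('H')(c, D) = Add(Mul(5, c), D) = Add(D, Mul(5, c)))
b = Rational(1173, 8) (b = Mul(Rational(1, 8), Mul(Add(-1, Mul(5, 14)), 17)) = Mul(Rational(1, 8), Mul(Add(-1, 70), 17)) = Mul(Rational(1, 8), Mul(69, 17)) = Mul(Rational(1, 8), 1173) = Rational(1173, 8) ≈ 146.63)
Function('B')(A) = Pow(Add(A, Mul(Pow(Add(107, A), -1), Add(42, A))), -1) (Function('B')(A) = Pow(Add(A, Mul(Add(42, A), Pow(Add(107, A), -1))), -1) = Pow(Add(A, Mul(Pow(Add(107, A), -1), Add(42, A))), -1))
Mul(b, Pow(Add(-2067, Function('B')(-187)), -1)) = Mul(Rational(1173, 8), Pow(Add(-2067, Mul(Pow(Add(42, Pow(-187, 2), Mul(108, -187)), -1), Add(107, -187))), -1)) = Mul(Rational(1173, 8), Pow(Add(-2067, Mul(Pow(Add(42, 34969, -20196), -1), -80)), -1)) = Mul(Rational(1173, 8), Pow(Add(-2067, Mul(Pow(14815, -1), -80)), -1)) = Mul(Rational(1173, 8), Pow(Add(-2067, Mul(Rational(1, 14815), -80)), -1)) = Mul(Rational(1173, 8), Pow(Add(-2067, Rational(-16, 2963)), -1)) = Mul(Rational(1173, 8), Pow(Rational(-6124537, 2963), -1)) = Mul(Rational(1173, 8), Rational(-2963, 6124537)) = Rational(-3475599, 48996296)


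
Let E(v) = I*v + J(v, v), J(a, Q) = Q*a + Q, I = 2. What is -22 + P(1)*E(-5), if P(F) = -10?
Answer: -122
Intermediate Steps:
J(a, Q) = Q + Q*a
E(v) = 2*v + v*(1 + v)
-22 + P(1)*E(-5) = -22 - (-50)*(3 - 5) = -22 - (-50)*(-2) = -22 - 10*10 = -22 - 100 = -122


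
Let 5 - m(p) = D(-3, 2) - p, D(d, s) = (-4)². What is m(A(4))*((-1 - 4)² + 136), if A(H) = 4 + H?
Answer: -483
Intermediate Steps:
D(d, s) = 16
m(p) = -11 + p (m(p) = 5 - (16 - p) = 5 + (-16 + p) = -11 + p)
m(A(4))*((-1 - 4)² + 136) = (-11 + (4 + 4))*((-1 - 4)² + 136) = (-11 + 8)*((-5)² + 136) = -3*(25 + 136) = -3*161 = -483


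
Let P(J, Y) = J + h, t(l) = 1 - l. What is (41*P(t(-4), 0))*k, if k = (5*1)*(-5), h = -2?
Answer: -3075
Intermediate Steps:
k = -25 (k = 5*(-5) = -25)
P(J, Y) = -2 + J (P(J, Y) = J - 2 = -2 + J)
(41*P(t(-4), 0))*k = (41*(-2 + (1 - 1*(-4))))*(-25) = (41*(-2 + (1 + 4)))*(-25) = (41*(-2 + 5))*(-25) = (41*3)*(-25) = 123*(-25) = -3075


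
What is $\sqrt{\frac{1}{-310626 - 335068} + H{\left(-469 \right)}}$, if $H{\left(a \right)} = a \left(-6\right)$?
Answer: $\frac{\sqrt{1173214966318010}}{645694} \approx 53.047$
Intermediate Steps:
$H{\left(a \right)} = - 6 a$
$\sqrt{\frac{1}{-310626 - 335068} + H{\left(-469 \right)}} = \sqrt{\frac{1}{-310626 - 335068} - -2814} = \sqrt{\frac{1}{-645694} + 2814} = \sqrt{- \frac{1}{645694} + 2814} = \sqrt{\frac{1816982915}{645694}} = \frac{\sqrt{1173214966318010}}{645694}$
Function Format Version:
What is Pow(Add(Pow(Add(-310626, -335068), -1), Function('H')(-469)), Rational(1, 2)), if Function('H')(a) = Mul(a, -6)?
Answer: Mul(Rational(1, 645694), Pow(1173214966318010, Rational(1, 2))) ≈ 53.047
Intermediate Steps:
Function('H')(a) = Mul(-6, a)
Pow(Add(Pow(Add(-310626, -335068), -1), Function('H')(-469)), Rational(1, 2)) = Pow(Add(Pow(Add(-310626, -335068), -1), Mul(-6, -469)), Rational(1, 2)) = Pow(Add(Pow(-645694, -1), 2814), Rational(1, 2)) = Pow(Add(Rational(-1, 645694), 2814), Rational(1, 2)) = Pow(Rational(1816982915, 645694), Rational(1, 2)) = Mul(Rational(1, 645694), Pow(1173214966318010, Rational(1, 2)))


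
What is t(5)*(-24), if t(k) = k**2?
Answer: -600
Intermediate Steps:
t(5)*(-24) = 5**2*(-24) = 25*(-24) = -600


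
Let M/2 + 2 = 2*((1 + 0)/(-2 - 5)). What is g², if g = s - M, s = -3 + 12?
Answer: 9025/49 ≈ 184.18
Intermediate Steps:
s = 9
M = -32/7 (M = -4 + 2*(2*((1 + 0)/(-2 - 5))) = -4 + 2*(2*(1/(-7))) = -4 + 2*(2*(1*(-⅐))) = -4 + 2*(2*(-⅐)) = -4 + 2*(-2/7) = -4 - 4/7 = -32/7 ≈ -4.5714)
g = 95/7 (g = 9 - 1*(-32/7) = 9 + 32/7 = 95/7 ≈ 13.571)
g² = (95/7)² = 9025/49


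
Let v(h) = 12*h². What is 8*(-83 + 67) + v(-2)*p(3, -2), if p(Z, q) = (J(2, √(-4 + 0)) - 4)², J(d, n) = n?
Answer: 448 - 768*I ≈ 448.0 - 768.0*I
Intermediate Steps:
p(Z, q) = (-4 + 2*I)² (p(Z, q) = (√(-4 + 0) - 4)² = (√(-4) - 4)² = (2*I - 4)² = (-4 + 2*I)²)
8*(-83 + 67) + v(-2)*p(3, -2) = 8*(-83 + 67) + (12*(-2)²)*(12 - 16*I) = 8*(-16) + (12*4)*(12 - 16*I) = -128 + 48*(12 - 16*I) = -128 + (576 - 768*I) = 448 - 768*I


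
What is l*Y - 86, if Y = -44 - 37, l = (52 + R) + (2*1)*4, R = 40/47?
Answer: -235702/47 ≈ -5014.9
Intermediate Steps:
R = 40/47 (R = 40*(1/47) = 40/47 ≈ 0.85106)
l = 2860/47 (l = (52 + 40/47) + (2*1)*4 = 2484/47 + 2*4 = 2484/47 + 8 = 2860/47 ≈ 60.851)
Y = -81
l*Y - 86 = (2860/47)*(-81) - 86 = -231660/47 - 86 = -235702/47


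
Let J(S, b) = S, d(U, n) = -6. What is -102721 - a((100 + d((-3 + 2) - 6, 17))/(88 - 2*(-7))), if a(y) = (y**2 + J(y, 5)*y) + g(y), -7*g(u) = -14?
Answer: -267186941/2601 ≈ -1.0272e+5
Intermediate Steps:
g(u) = 2 (g(u) = -1/7*(-14) = 2)
a(y) = 2 + 2*y**2 (a(y) = (y**2 + y*y) + 2 = (y**2 + y**2) + 2 = 2*y**2 + 2 = 2 + 2*y**2)
-102721 - a((100 + d((-3 + 2) - 6, 17))/(88 - 2*(-7))) = -102721 - (2 + 2*((100 - 6)/(88 - 2*(-7)))**2) = -102721 - (2 + 2*(94/(88 + 14))**2) = -102721 - (2 + 2*(94/102)**2) = -102721 - (2 + 2*(94*(1/102))**2) = -102721 - (2 + 2*(47/51)**2) = -102721 - (2 + 2*(2209/2601)) = -102721 - (2 + 4418/2601) = -102721 - 1*9620/2601 = -102721 - 9620/2601 = -267186941/2601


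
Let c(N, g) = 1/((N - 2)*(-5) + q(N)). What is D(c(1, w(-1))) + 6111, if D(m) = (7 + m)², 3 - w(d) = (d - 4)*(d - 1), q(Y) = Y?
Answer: 221845/36 ≈ 6162.4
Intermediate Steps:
w(d) = 3 - (-1 + d)*(-4 + d) (w(d) = 3 - (d - 4)*(d - 1) = 3 - (-4 + d)*(-1 + d) = 3 - (-1 + d)*(-4 + d))
c(N, g) = 1/(10 - 4*N) (c(N, g) = 1/((N - 2)*(-5) + N) = 1/((-2 + N)*(-5) + N) = 1/((10 - 5*N) + N) = 1/(10 - 4*N))
D(c(1, w(-1))) + 6111 = (7 + 1/(2*(5 - 2*1)))² + 6111 = (7 + 1/(2*(5 - 2)))² + 6111 = (7 + (½)/3)² + 6111 = (7 + (½)*(⅓))² + 6111 = (7 + ⅙)² + 6111 = (43/6)² + 6111 = 1849/36 + 6111 = 221845/36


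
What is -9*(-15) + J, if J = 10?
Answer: 145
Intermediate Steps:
-9*(-15) + J = -9*(-15) + 10 = 135 + 10 = 145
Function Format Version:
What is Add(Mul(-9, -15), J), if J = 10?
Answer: 145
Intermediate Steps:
Add(Mul(-9, -15), J) = Add(Mul(-9, -15), 10) = Add(135, 10) = 145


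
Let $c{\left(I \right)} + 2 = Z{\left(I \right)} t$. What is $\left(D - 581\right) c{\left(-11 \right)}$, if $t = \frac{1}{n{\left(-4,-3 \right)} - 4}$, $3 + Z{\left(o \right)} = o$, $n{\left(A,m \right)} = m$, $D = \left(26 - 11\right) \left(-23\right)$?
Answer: $0$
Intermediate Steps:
$D = -345$ ($D = 15 \left(-23\right) = -345$)
$Z{\left(o \right)} = -3 + o$
$t = - \frac{1}{7}$ ($t = \frac{1}{-3 - 4} = \frac{1}{-7} = - \frac{1}{7} \approx -0.14286$)
$c{\left(I \right)} = - \frac{11}{7} - \frac{I}{7}$ ($c{\left(I \right)} = -2 + \left(-3 + I\right) \left(- \frac{1}{7}\right) = -2 - \left(- \frac{3}{7} + \frac{I}{7}\right) = - \frac{11}{7} - \frac{I}{7}$)
$\left(D - 581\right) c{\left(-11 \right)} = \left(-345 - 581\right) \left(- \frac{11}{7} - - \frac{11}{7}\right) = \left(-345 - 581\right) \left(- \frac{11}{7} + \frac{11}{7}\right) = \left(-926\right) 0 = 0$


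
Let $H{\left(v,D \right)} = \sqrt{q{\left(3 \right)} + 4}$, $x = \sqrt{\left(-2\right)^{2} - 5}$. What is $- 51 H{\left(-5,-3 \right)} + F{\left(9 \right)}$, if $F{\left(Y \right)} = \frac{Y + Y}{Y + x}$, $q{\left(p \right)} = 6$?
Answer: $\frac{81}{41} - 51 \sqrt{10} - \frac{9 i}{41} \approx -159.3 - 0.21951 i$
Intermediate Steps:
$x = i$ ($x = \sqrt{4 - 5} = \sqrt{-1} = i \approx 1.0 i$)
$F{\left(Y \right)} = \frac{2 Y}{i + Y}$ ($F{\left(Y \right)} = \frac{Y + Y}{Y + i} = \frac{2 Y}{i + Y}$)
$H{\left(v,D \right)} = \sqrt{10}$ ($H{\left(v,D \right)} = \sqrt{6 + 4} = \sqrt{10}$)
$- 51 H{\left(-5,-3 \right)} + F{\left(9 \right)} = - 51 \sqrt{10} + 2 \cdot 9 \frac{1}{i + 9} = - 51 \sqrt{10} + 2 \cdot 9 \frac{1}{9 + i} = - 51 \sqrt{10} + 2 \cdot 9 \frac{9 - i}{82} = - 51 \sqrt{10} + \left(\frac{81}{41} - \frac{9 i}{41}\right) = \frac{81}{41} - 51 \sqrt{10} - \frac{9 i}{41}$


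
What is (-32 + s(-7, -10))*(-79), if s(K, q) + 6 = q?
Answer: 3792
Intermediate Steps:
s(K, q) = -6 + q
(-32 + s(-7, -10))*(-79) = (-32 + (-6 - 10))*(-79) = (-32 - 16)*(-79) = -48*(-79) = 3792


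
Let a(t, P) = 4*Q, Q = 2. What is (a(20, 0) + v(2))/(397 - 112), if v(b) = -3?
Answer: 1/57 ≈ 0.017544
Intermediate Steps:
a(t, P) = 8 (a(t, P) = 4*2 = 8)
(a(20, 0) + v(2))/(397 - 112) = (8 - 3)/(397 - 112) = 5/285 = 5*(1/285) = 1/57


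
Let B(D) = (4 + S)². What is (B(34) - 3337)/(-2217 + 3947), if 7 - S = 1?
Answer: -3237/1730 ≈ -1.8711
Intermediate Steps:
S = 6 (S = 7 - 1*1 = 7 - 1 = 6)
B(D) = 100 (B(D) = (4 + 6)² = 10² = 100)
(B(34) - 3337)/(-2217 + 3947) = (100 - 3337)/(-2217 + 3947) = -3237/1730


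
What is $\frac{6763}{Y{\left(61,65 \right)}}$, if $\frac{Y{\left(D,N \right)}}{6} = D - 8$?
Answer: $\frac{6763}{318} \approx 21.267$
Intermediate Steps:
$Y{\left(D,N \right)} = -48 + 6 D$ ($Y{\left(D,N \right)} = 6 \left(D - 8\right) = 6 \left(-8 + D\right) = -48 + 6 D$)
$\frac{6763}{Y{\left(61,65 \right)}} = \frac{6763}{-48 + 6 \cdot 61} = \frac{6763}{-48 + 366} = \frac{6763}{318}$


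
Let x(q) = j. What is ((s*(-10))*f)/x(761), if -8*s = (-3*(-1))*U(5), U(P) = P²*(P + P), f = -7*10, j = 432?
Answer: -21875/144 ≈ -151.91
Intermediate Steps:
x(q) = 432
f = -70
U(P) = 2*P³ (U(P) = P²*(2*P) = 2*P³)
s = -375/4 (s = -(-3*(-1))*2*5³/8 = -3*2*125/8 = -3*250/8 = -⅛*750 = -375/4 ≈ -93.750)
((s*(-10))*f)/x(761) = (-375/4*(-10)*(-70))/432 = ((1875/2)*(-70))*(1/432) = -65625*1/432 = -21875/144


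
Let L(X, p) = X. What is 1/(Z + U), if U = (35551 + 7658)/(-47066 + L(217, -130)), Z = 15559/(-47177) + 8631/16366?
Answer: -5167436548274/3744997765783 ≈ -1.3798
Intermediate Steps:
Z = 21792299/110299826 (Z = 15559*(-1/47177) + 8631*(1/16366) = -15559/47177 + 1233/2338 = 21792299/110299826 ≈ 0.19757)
U = -43209/46849 (U = (35551 + 7658)/(-47066 + 217) = 43209/(-46849) = 43209*(-1/46849) = -43209/46849 ≈ -0.92230)
1/(Z + U) = 1/(21792299/110299826 - 43209/46849) = 1/(-3744997765783/5167436548274) = -5167436548274/3744997765783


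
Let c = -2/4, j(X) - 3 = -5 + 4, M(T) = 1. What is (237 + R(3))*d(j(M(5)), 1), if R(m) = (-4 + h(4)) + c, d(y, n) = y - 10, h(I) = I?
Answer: -1892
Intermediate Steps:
j(X) = 2 (j(X) = 3 + (-5 + 4) = 3 - 1 = 2)
c = -½ (c = -2*¼ = -½ ≈ -0.50000)
d(y, n) = -10 + y
R(m) = -½ (R(m) = (-4 + 4) - ½ = 0 - ½ = -½)
(237 + R(3))*d(j(M(5)), 1) = (237 - ½)*(-10 + 2) = (473/2)*(-8) = -1892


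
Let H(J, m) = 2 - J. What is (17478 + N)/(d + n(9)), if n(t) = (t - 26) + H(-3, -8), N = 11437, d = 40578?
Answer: 28915/40566 ≈ 0.71279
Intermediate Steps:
n(t) = -21 + t (n(t) = (t - 26) + (2 - 1*(-3)) = (-26 + t) + (2 + 3) = (-26 + t) + 5 = -21 + t)
(17478 + N)/(d + n(9)) = (17478 + 11437)/(40578 + (-21 + 9)) = 28915/(40578 - 12) = 28915/40566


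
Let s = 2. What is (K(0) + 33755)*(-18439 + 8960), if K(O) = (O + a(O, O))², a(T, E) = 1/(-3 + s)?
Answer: -319973124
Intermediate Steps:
a(T, E) = -1 (a(T, E) = 1/(-3 + 2) = 1/(-1) = -1)
K(O) = (-1 + O)² (K(O) = (O - 1)² = (-1 + O)²)
(K(0) + 33755)*(-18439 + 8960) = ((-1 + 0)² + 33755)*(-18439 + 8960) = ((-1)² + 33755)*(-9479) = (1 + 33755)*(-9479) = 33756*(-9479) = -319973124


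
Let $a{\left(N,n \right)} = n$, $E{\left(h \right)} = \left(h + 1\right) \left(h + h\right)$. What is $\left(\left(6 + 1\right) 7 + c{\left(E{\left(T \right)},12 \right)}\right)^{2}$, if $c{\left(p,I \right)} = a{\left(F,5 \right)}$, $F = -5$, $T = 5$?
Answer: $2916$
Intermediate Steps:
$E{\left(h \right)} = 2 h \left(1 + h\right)$ ($E{\left(h \right)} = \left(1 + h\right) 2 h = 2 h \left(1 + h\right)$)
$c{\left(p,I \right)} = 5$
$\left(\left(6 + 1\right) 7 + c{\left(E{\left(T \right)},12 \right)}\right)^{2} = \left(\left(6 + 1\right) 7 + 5\right)^{2} = \left(7 \cdot 7 + 5\right)^{2} = \left(49 + 5\right)^{2} = 54^{2} = 2916$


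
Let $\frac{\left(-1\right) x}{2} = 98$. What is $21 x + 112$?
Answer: $-4004$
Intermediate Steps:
$x = -196$ ($x = \left(-2\right) 98 = -196$)
$21 x + 112 = 21 \left(-196\right) + 112 = -4116 + 112 = -4004$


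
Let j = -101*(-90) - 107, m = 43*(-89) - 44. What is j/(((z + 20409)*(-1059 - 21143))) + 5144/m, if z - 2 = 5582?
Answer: -2968619611577/2233940884406 ≈ -1.3289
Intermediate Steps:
z = 5584 (z = 2 + 5582 = 5584)
m = -3871 (m = -3827 - 44 = -3871)
j = 8983 (j = 9090 - 107 = 8983)
j/(((z + 20409)*(-1059 - 21143))) + 5144/m = 8983/(((5584 + 20409)*(-1059 - 21143))) + 5144/(-3871) = 8983/((25993*(-22202))) + 5144*(-1/3871) = 8983/(-577096586) - 5144/3871 = 8983*(-1/577096586) - 5144/3871 = -8983/577096586 - 5144/3871 = -2968619611577/2233940884406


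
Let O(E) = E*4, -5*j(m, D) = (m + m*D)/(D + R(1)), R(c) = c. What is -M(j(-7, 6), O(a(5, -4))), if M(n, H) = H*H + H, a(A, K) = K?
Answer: -240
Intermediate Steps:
j(m, D) = -(m + D*m)/(5*(1 + D)) (j(m, D) = -(m + m*D)/(5*(D + 1)) = -(m + D*m)/(5*(1 + D)))
O(E) = 4*E
M(n, H) = H + H**2 (M(n, H) = H**2 + H = H + H**2)
-M(j(-7, 6), O(a(5, -4))) = -4*(-4)*(1 + 4*(-4)) = -(-16)*(1 - 16) = -(-16)*(-15) = -1*240 = -240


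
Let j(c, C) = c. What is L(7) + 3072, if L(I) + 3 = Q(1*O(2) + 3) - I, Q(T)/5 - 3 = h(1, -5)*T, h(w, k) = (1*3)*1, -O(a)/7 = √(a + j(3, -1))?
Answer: 3122 - 105*√5 ≈ 2887.2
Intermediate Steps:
O(a) = -7*√(3 + a) (O(a) = -7*√(a + 3) = -7*√(3 + a))
h(w, k) = 3 (h(w, k) = 3*1 = 3)
Q(T) = 15 + 15*T (Q(T) = 15 + 5*(3*T) = 15 + 15*T)
L(I) = 57 - I - 105*√5 (L(I) = -3 + ((15 + 15*(1*(-7*√(3 + 2)) + 3)) - I) = -3 + ((15 + 15*(1*(-7*√5) + 3)) - I) = -3 + ((15 + 15*(-7*√5 + 3)) - I) = -3 + ((15 + 15*(3 - 7*√5)) - I) = -3 + ((15 + (45 - 105*√5)) - I) = -3 + ((60 - 105*√5) - I) = -3 + (60 - I - 105*√5) = 57 - I - 105*√5)
L(7) + 3072 = (57 - 1*7 - 105*√5) + 3072 = (57 - 7 - 105*√5) + 3072 = (50 - 105*√5) + 3072 = 3122 - 105*√5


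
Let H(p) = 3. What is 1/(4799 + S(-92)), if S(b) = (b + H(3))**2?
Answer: 1/12720 ≈ 7.8616e-5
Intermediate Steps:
S(b) = (3 + b)**2 (S(b) = (b + 3)**2 = (3 + b)**2)
1/(4799 + S(-92)) = 1/(4799 + (3 - 92)**2) = 1/(4799 + (-89)**2) = 1/(4799 + 7921) = 1/12720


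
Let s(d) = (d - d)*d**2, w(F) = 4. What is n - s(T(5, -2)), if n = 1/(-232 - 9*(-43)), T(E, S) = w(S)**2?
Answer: 1/155 ≈ 0.0064516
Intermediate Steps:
T(E, S) = 16 (T(E, S) = 4**2 = 16)
n = 1/155 (n = 1/(-232 + 387) = 1/155 ≈ 0.0064516)
s(d) = 0 (s(d) = 0*d**2 = 0)
n - s(T(5, -2)) = 1/155 - 1*0 = 1/155 + 0 = 1/155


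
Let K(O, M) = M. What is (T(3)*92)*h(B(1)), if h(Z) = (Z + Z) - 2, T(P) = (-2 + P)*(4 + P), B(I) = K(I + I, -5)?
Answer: -7728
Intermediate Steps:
B(I) = -5
h(Z) = -2 + 2*Z (h(Z) = 2*Z - 2 = -2 + 2*Z)
(T(3)*92)*h(B(1)) = ((-8 + 3² + 2*3)*92)*(-2 + 2*(-5)) = ((-8 + 9 + 6)*92)*(-2 - 10) = (7*92)*(-12) = 644*(-12) = -7728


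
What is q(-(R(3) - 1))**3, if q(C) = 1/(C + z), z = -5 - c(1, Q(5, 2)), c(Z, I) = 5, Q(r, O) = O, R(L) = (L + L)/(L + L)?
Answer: -1/1000 ≈ -0.0010000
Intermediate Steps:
R(L) = 1 (R(L) = (2*L)/((2*L)) = (2*L)*(1/(2*L)) = 1)
z = -10 (z = -5 - 1*5 = -5 - 5 = -10)
q(C) = 1/(-10 + C) (q(C) = 1/(C - 10) = 1/(-10 + C))
q(-(R(3) - 1))**3 = (1/(-10 - (1 - 1)))**3 = (1/(-10 - 1*0))**3 = (1/(-10 + 0))**3 = (1/(-10))**3 = (-1/10)**3 = -1/1000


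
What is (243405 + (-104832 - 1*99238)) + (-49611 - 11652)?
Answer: -21928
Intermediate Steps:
(243405 + (-104832 - 1*99238)) + (-49611 - 11652) = (243405 + (-104832 - 99238)) - 61263 = (243405 - 204070) - 61263 = 39335 - 61263 = -21928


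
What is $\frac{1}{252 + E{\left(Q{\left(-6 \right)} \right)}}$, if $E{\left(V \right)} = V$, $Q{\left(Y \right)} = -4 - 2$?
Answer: $\frac{1}{246} \approx 0.004065$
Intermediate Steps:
$Q{\left(Y \right)} = -6$
$\frac{1}{252 + E{\left(Q{\left(-6 \right)} \right)}} = \frac{1}{252 - 6} = \frac{1}{246}$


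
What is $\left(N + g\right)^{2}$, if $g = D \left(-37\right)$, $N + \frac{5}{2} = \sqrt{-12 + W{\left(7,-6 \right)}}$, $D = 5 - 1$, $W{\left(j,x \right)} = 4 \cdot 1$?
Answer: $\frac{90569}{4} - 602 i \sqrt{2} \approx 22642.0 - 851.36 i$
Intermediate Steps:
$W{\left(j,x \right)} = 4$
$D = 4$ ($D = 5 - 1 = 4$)
$N = - \frac{5}{2} + 2 i \sqrt{2}$ ($N = - \frac{5}{2} + \sqrt{-12 + 4} = - \frac{5}{2} + \sqrt{-8} = - \frac{5}{2} + 2 i \sqrt{2} \approx -2.5 + 2.8284 i$)
$g = -148$ ($g = 4 \left(-37\right) = -148$)
$\left(N + g\right)^{2} = \left(\left(- \frac{5}{2} + 2 i \sqrt{2}\right) - 148\right)^{2} = \left(- \frac{301}{2} + 2 i \sqrt{2}\right)^{2}$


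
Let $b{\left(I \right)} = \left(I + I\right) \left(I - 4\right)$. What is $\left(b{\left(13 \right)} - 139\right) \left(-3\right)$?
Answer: $-285$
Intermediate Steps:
$b{\left(I \right)} = 2 I \left(-4 + I\right)$
$\left(b{\left(13 \right)} - 139\right) \left(-3\right) = \left(2 \cdot 13 \left(-4 + 13\right) - 139\right) \left(-3\right) = \left(2 \cdot 13 \cdot 9 - 139\right) \left(-3\right) = \left(234 - 139\right) \left(-3\right) = 95 \left(-3\right) = -285$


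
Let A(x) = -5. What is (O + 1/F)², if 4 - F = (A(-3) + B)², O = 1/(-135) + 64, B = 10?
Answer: 3651543184/893025 ≈ 4089.0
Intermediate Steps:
O = 8639/135 (O = -1/135 + 64 = 8639/135 ≈ 63.993)
F = -21 (F = 4 - (-5 + 10)² = 4 - 1*5² = 4 - 1*25 = 4 - 25 = -21)
(O + 1/F)² = (8639/135 + 1/(-21))² = (8639/135 - 1/21)² = (60428/945)² = 3651543184/893025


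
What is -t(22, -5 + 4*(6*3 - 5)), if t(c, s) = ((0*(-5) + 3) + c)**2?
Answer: -625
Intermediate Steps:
t(c, s) = (3 + c)**2 (t(c, s) = ((0 + 3) + c)**2 = (3 + c)**2)
-t(22, -5 + 4*(6*3 - 5)) = -(3 + 22)**2 = -1*25**2 = -1*625 = -625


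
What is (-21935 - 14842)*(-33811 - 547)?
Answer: 1263584166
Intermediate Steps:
(-21935 - 14842)*(-33811 - 547) = -36777*(-34358) = 1263584166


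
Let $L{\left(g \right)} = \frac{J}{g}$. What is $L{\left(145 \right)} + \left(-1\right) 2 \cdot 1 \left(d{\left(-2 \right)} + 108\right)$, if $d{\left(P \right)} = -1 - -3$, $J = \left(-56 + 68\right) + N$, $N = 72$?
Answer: $- \frac{31816}{145} \approx -219.42$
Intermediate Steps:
$J = 84$ ($J = \left(-56 + 68\right) + 72 = 12 + 72 = 84$)
$d{\left(P \right)} = 2$ ($d{\left(P \right)} = -1 + 3 = 2$)
$L{\left(g \right)} = \frac{84}{g}$
$L{\left(145 \right)} + \left(-1\right) 2 \cdot 1 \left(d{\left(-2 \right)} + 108\right) = \frac{84}{145} + \left(-1\right) 2 \cdot 1 \left(2 + 108\right) = 84 \cdot \frac{1}{145} + \left(-2\right) 1 \cdot 110 = \frac{84}{145} - 220 = - \frac{31816}{145}$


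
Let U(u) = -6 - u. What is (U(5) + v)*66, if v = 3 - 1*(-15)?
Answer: 462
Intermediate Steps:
v = 18 (v = 3 + 15 = 18)
(U(5) + v)*66 = ((-6 - 1*5) + 18)*66 = ((-6 - 5) + 18)*66 = (-11 + 18)*66 = 7*66 = 462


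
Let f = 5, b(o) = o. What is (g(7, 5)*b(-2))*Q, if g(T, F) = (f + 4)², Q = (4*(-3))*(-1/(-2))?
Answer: 972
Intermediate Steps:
Q = -6 (Q = -(-12)*(-1)/2 = -12*½ = -6)
g(T, F) = 81 (g(T, F) = (5 + 4)² = 9² = 81)
(g(7, 5)*b(-2))*Q = (81*(-2))*(-6) = -162*(-6) = 972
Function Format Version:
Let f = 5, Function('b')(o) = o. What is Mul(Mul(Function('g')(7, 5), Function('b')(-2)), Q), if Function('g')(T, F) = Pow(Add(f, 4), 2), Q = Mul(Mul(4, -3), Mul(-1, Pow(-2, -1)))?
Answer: 972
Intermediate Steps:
Q = -6 (Q = Mul(-12, Mul(-1, Rational(-1, 2))) = Mul(-12, Rational(1, 2)) = -6)
Function('g')(T, F) = 81 (Function('g')(T, F) = Pow(Add(5, 4), 2) = Pow(9, 2) = 81)
Mul(Mul(Function('g')(7, 5), Function('b')(-2)), Q) = Mul(Mul(81, -2), -6) = Mul(-162, -6) = 972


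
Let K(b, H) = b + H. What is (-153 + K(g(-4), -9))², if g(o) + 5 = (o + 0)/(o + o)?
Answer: 110889/4 ≈ 27722.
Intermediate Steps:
g(o) = -9/2 (g(o) = -5 + (o + 0)/(o + o) = -5 + o/((2*o)) = -5 + o*(1/(2*o)) = -5 + ½ = -9/2)
K(b, H) = H + b
(-153 + K(g(-4), -9))² = (-153 + (-9 - 9/2))² = (-153 - 27/2)² = (-333/2)² = 110889/4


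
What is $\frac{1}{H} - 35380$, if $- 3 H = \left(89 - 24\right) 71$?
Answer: $- \frac{163278703}{4615} \approx -35380.0$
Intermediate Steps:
$H = - \frac{4615}{3}$ ($H = - \frac{\left(89 - 24\right) 71}{3} = - \frac{65 \cdot 71}{3} = \left(- \frac{1}{3}\right) 4615 = - \frac{4615}{3} \approx -1538.3$)
$\frac{1}{H} - 35380 = \frac{1}{- \frac{4615}{3}} - 35380 = - \frac{3}{4615} - 35380 = - \frac{163278703}{4615}$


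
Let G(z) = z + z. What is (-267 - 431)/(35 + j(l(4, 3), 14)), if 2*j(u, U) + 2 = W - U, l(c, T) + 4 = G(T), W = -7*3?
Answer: -1396/33 ≈ -42.303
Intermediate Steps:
G(z) = 2*z
W = -21
l(c, T) = -4 + 2*T
j(u, U) = -23/2 - U/2 (j(u, U) = -1 + (-21 - U)/2 = -1 + (-21/2 - U/2) = -23/2 - U/2)
(-267 - 431)/(35 + j(l(4, 3), 14)) = (-267 - 431)/(35 + (-23/2 - 1/2*14)) = -698/(35 + (-23/2 - 7)) = -698/(35 - 37/2) = -698/33/2 = -698*2/33 = -1396/33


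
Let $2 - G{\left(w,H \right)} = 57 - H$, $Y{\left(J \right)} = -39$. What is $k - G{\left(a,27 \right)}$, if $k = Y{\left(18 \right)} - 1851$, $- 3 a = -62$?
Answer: $-1862$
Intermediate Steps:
$a = \frac{62}{3}$ ($a = \left(- \frac{1}{3}\right) \left(-62\right) = \frac{62}{3} \approx 20.667$)
$G{\left(w,H \right)} = -55 + H$ ($G{\left(w,H \right)} = 2 - \left(57 - H\right) = 2 + \left(-57 + H\right) = -55 + H$)
$k = -1890$ ($k = -39 - 1851 = -1890$)
$k - G{\left(a,27 \right)} = -1890 - \left(-55 + 27\right) = -1890 - -28 = -1890 + 28 = -1862$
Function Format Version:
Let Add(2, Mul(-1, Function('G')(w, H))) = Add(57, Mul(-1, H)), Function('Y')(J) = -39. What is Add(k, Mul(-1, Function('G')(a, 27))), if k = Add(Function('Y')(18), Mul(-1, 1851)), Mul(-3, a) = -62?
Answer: -1862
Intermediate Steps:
a = Rational(62, 3) (a = Mul(Rational(-1, 3), -62) = Rational(62, 3) ≈ 20.667)
Function('G')(w, H) = Add(-55, H) (Function('G')(w, H) = Add(2, Mul(-1, Add(57, Mul(-1, H)))) = Add(2, Add(-57, H)) = Add(-55, H))
k = -1890 (k = Add(-39, Mul(-1, 1851)) = Add(-39, -1851) = -1890)
Add(k, Mul(-1, Function('G')(a, 27))) = Add(-1890, Mul(-1, Add(-55, 27))) = Add(-1890, Mul(-1, -28)) = Add(-1890, 28) = -1862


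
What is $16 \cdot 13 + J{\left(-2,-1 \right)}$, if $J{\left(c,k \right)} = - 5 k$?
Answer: $213$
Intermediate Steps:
$16 \cdot 13 + J{\left(-2,-1 \right)} = 16 \cdot 13 - -5 = 208 + 5 = 213$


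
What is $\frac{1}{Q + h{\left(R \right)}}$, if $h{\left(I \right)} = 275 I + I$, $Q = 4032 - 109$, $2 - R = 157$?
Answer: $- \frac{1}{38857} \approx -2.5735 \cdot 10^{-5}$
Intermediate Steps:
$R = -155$ ($R = 2 - 157 = -155$)
$Q = 3923$ ($Q = 4032 - 109 = 3923$)
$h{\left(I \right)} = 276 I$
$\frac{1}{Q + h{\left(R \right)}} = \frac{1}{3923 + 276 \left(-155\right)} = \frac{1}{3923 - 42780} = \frac{1}{-38857} = - \frac{1}{38857}$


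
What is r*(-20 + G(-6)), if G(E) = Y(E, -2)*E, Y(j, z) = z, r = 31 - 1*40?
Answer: 72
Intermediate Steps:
r = -9 (r = 31 - 40 = -9)
G(E) = -2*E
r*(-20 + G(-6)) = -9*(-20 - 2*(-6)) = -9*(-20 + 12) = -9*(-8) = 72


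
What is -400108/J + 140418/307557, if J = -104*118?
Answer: 3466089607/104842764 ≈ 33.060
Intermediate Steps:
J = -12272
-400108/J + 140418/307557 = -400108/(-12272) + 140418/307557 = -400108*(-1/12272) + 140418*(1/307557) = 100027/3068 + 15602/34173 = 3466089607/104842764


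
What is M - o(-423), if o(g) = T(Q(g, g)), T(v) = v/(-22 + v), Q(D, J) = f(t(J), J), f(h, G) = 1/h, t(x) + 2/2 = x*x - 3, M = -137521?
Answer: -541330650828/3936349 ≈ -1.3752e+5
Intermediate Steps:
t(x) = -4 + x**2 (t(x) = -1 + (x*x - 3) = -1 + (x**2 - 3) = -1 + (-3 + x**2) = -4 + x**2)
Q(D, J) = 1/(-4 + J**2)
T(v) = v/(-22 + v)
o(g) = 1/((-22 + 1/(-4 + g**2))*(-4 + g**2)) (o(g) = 1/((-4 + g**2)*(-22 + 1/(-4 + g**2))) = 1/((-22 + 1/(-4 + g**2))*(-4 + g**2)))
M - o(-423) = -137521 - (-1)/(-89 + 22*(-423)**2) = -137521 - (-1)/(-89 + 22*178929) = -137521 - (-1)/(-89 + 3936438) = -137521 - (-1)/3936349 = -137521 - 1*(-1/3936349) = -137521 + 1/3936349 = -541330650828/3936349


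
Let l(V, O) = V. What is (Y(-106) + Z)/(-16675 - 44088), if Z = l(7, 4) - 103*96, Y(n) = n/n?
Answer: 9880/60763 ≈ 0.16260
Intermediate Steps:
Y(n) = 1
Z = -9881 (Z = 7 - 103*96 = 7 - 9888 = -9881)
(Y(-106) + Z)/(-16675 - 44088) = (1 - 9881)/(-16675 - 44088) = -9880/(-60763) = -9880*(-1/60763) = 9880/60763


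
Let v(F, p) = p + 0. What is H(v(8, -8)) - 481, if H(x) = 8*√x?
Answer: -481 + 16*I*√2 ≈ -481.0 + 22.627*I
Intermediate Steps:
v(F, p) = p
H(v(8, -8)) - 481 = 8*√(-8) - 481 = 8*(2*I*√2) - 481 = 16*I*√2 - 481 = -481 + 16*I*√2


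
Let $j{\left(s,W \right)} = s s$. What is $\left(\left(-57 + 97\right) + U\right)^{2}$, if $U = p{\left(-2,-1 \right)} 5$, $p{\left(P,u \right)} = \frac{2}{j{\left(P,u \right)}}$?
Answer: $\frac{7225}{4} \approx 1806.3$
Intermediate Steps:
$j{\left(s,W \right)} = s^{2}$
$p{\left(P,u \right)} = \frac{2}{P^{2}}$
$U = \frac{5}{2}$ ($U = \frac{2}{4} \cdot 5 = 2 \cdot \frac{1}{4} \cdot 5 = \frac{1}{2} \cdot 5 = \frac{5}{2} \approx 2.5$)
$\left(\left(-57 + 97\right) + U\right)^{2} = \left(\left(-57 + 97\right) + \frac{5}{2}\right)^{2} = \left(40 + \frac{5}{2}\right)^{2} = \left(\frac{85}{2}\right)^{2} = \frac{7225}{4}$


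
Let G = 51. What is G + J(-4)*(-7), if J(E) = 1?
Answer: 44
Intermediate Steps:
G + J(-4)*(-7) = 51 + 1*(-7) = 51 - 7 = 44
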